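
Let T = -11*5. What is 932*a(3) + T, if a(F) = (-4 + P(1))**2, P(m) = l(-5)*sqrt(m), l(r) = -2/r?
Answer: 300593/25 ≈ 12024.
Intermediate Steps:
P(m) = 2*sqrt(m)/5 (P(m) = (-2/(-5))*sqrt(m) = (-2*(-1/5))*sqrt(m) = 2*sqrt(m)/5)
a(F) = 324/25 (a(F) = (-4 + 2*sqrt(1)/5)**2 = (-4 + (2/5)*1)**2 = (-4 + 2/5)**2 = (-18/5)**2 = 324/25)
T = -55
932*a(3) + T = 932*(324/25) - 55 = 301968/25 - 55 = 300593/25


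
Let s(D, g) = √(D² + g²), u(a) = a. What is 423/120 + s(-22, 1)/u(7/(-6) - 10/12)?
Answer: 141/40 - √485/2 ≈ -7.4864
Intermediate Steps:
423/120 + s(-22, 1)/u(7/(-6) - 10/12) = 423/120 + √((-22)² + 1²)/(7/(-6) - 10/12) = 423*(1/120) + √(484 + 1)/(7*(-⅙) - 10*1/12) = 141/40 + √485/(-7/6 - ⅚) = 141/40 + √485/(-2) = 141/40 + √485*(-½) = 141/40 - √485/2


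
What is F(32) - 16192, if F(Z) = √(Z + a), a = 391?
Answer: -16192 + 3*√47 ≈ -16171.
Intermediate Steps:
F(Z) = √(391 + Z) (F(Z) = √(Z + 391) = √(391 + Z))
F(32) - 16192 = √(391 + 32) - 16192 = √423 - 16192 = 3*√47 - 16192 = -16192 + 3*√47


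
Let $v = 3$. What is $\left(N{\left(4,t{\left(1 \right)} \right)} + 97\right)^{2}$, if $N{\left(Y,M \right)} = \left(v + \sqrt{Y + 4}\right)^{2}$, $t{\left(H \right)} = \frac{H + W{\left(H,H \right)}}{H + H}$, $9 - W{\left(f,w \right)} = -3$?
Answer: $13284 + 2736 \sqrt{2} \approx 17153.0$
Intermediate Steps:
$W{\left(f,w \right)} = 12$ ($W{\left(f,w \right)} = 9 - -3 = 9 + 3 = 12$)
$t{\left(H \right)} = \frac{12 + H}{2 H}$ ($t{\left(H \right)} = \frac{H + 12}{H + H} = \frac{12 + H}{2 H}$)
$N{\left(Y,M \right)} = \left(3 + \sqrt{4 + Y}\right)^{2}$ ($N{\left(Y,M \right)} = \left(3 + \sqrt{Y + 4}\right)^{2} = \left(3 + \sqrt{4 + Y}\right)^{2}$)
$\left(N{\left(4,t{\left(1 \right)} \right)} + 97\right)^{2} = \left(\left(3 + \sqrt{4 + 4}\right)^{2} + 97\right)^{2} = \left(\left(3 + \sqrt{8}\right)^{2} + 97\right)^{2} = \left(\left(3 + 2 \sqrt{2}\right)^{2} + 97\right)^{2} = \left(97 + \left(3 + 2 \sqrt{2}\right)^{2}\right)^{2}$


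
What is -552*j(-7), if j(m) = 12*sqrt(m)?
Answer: -6624*I*sqrt(7) ≈ -17525.0*I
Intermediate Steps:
-552*j(-7) = -6624*sqrt(-7) = -6624*I*sqrt(7)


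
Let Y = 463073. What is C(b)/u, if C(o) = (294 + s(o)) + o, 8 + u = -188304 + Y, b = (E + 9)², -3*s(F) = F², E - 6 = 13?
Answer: -611422/824283 ≈ -0.74176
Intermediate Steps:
E = 19 (E = 6 + 13 = 19)
s(F) = -F²/3
b = 784 (b = (19 + 9)² = 28² = 784)
u = 274761 (u = -8 + (-188304 + 463073) = -8 + 274769 = 274761)
C(o) = 294 + o - o²/3 (C(o) = (294 - o²/3) + o = 294 + o - o²/3)
C(b)/u = (294 + 784 - ⅓*784²)/274761 = (294 + 784 - ⅓*614656)*(1/274761) = (294 + 784 - 614656/3)*(1/274761) = -611422/3*1/274761 = -611422/824283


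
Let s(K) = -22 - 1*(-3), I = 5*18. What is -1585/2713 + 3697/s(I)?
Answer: -10060076/51547 ≈ -195.16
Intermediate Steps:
I = 90
s(K) = -19 (s(K) = -22 + 3 = -19)
-1585/2713 + 3697/s(I) = -1585/2713 + 3697/(-19) = -1585*1/2713 + 3697*(-1/19) = -1585/2713 - 3697/19 = -10060076/51547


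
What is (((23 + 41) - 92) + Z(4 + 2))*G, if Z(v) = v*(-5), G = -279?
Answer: 16182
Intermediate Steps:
Z(v) = -5*v
(((23 + 41) - 92) + Z(4 + 2))*G = (((23 + 41) - 92) - 5*(4 + 2))*(-279) = ((64 - 92) - 5*6)*(-279) = (-28 - 30)*(-279) = -58*(-279) = 16182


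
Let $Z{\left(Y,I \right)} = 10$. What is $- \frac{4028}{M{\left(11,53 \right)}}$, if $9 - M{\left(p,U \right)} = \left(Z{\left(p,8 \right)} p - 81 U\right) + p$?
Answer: $- \frac{4028}{4181} \approx -0.96341$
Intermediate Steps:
$M{\left(p,U \right)} = 9 - 11 p + 81 U$ ($M{\left(p,U \right)} = 9 - \left(\left(10 p - 81 U\right) + p\right) = 9 - \left(\left(- 81 U + 10 p\right) + p\right) = 9 - \left(- 81 U + 11 p\right) = 9 + \left(- 11 p + 81 U\right) = 9 - 11 p + 81 U$)
$- \frac{4028}{M{\left(11,53 \right)}} = - \frac{4028}{9 - 121 + 81 \cdot 53} = - \frac{4028}{9 - 121 + 4293} = - \frac{4028}{4181}$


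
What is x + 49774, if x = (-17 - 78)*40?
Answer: 45974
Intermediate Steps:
x = -3800 (x = -95*40 = -3800)
x + 49774 = -3800 + 49774 = 45974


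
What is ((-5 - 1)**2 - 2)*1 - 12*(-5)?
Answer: 94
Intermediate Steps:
((-5 - 1)**2 - 2)*1 - 12*(-5) = ((-6)**2 - 2)*1 + 60 = (36 - 2)*1 + 60 = 34*1 + 60 = 34 + 60 = 94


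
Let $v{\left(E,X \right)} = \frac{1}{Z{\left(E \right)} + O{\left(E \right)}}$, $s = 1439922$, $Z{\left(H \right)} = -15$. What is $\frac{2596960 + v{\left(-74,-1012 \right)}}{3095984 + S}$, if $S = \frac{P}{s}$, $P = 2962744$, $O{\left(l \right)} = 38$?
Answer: $\frac{43003328846841}{51266752013908} \approx 0.83881$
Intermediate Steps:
$v{\left(E,X \right)} = \frac{1}{23}$ ($v{\left(E,X \right)} = \frac{1}{-15 + 38} = \frac{1}{23}$)
$S = \frac{1481372}{719961}$ ($S = \frac{2962744}{1439922} = 2962744 \cdot \frac{1}{1439922} = \frac{1481372}{719961} \approx 2.0576$)
$\frac{2596960 + v{\left(-74,-1012 \right)}}{3095984 + S} = \frac{2596960 + \frac{1}{23}}{3095984 + \frac{1481372}{719961}} = \frac{59730081}{23 \cdot \frac{2228989217996}{719961}} = \frac{59730081}{23} \cdot \frac{719961}{2228989217996} = \frac{43003328846841}{51266752013908}$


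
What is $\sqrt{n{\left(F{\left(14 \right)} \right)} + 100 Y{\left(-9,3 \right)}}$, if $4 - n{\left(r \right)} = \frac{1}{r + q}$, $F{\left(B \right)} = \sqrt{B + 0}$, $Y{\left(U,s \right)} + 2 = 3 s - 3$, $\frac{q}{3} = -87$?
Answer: $\frac{\sqrt{105445 - 404 \sqrt{14}}}{\sqrt{261 - \sqrt{14}}} \approx 20.1$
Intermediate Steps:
$q = -261$ ($q = 3 \left(-87\right) = -261$)
$Y{\left(U,s \right)} = -5 + 3 s$ ($Y{\left(U,s \right)} = -2 + \left(3 s - 3\right) = -2 + \left(-3 + 3 s\right) = -5 + 3 s$)
$F{\left(B \right)} = \sqrt{B}$
$n{\left(r \right)} = 4 - \frac{1}{-261 + r}$ ($n{\left(r \right)} = 4 - \frac{1}{r - 261} = 4 - \frac{1}{-261 + r}$)
$\sqrt{n{\left(F{\left(14 \right)} \right)} + 100 Y{\left(-9,3 \right)}} = \sqrt{\frac{-1045 + 4 \sqrt{14}}{-261 + \sqrt{14}} + 100 \left(-5 + 3 \cdot 3\right)} = \sqrt{\frac{-1045 + 4 \sqrt{14}}{-261 + \sqrt{14}} + 100 \left(-5 + 9\right)} = \sqrt{\frac{-1045 + 4 \sqrt{14}}{-261 + \sqrt{14}} + 100 \cdot 4} = \sqrt{\frac{-1045 + 4 \sqrt{14}}{-261 + \sqrt{14}} + 400} = \sqrt{400 + \frac{-1045 + 4 \sqrt{14}}{-261 + \sqrt{14}}}$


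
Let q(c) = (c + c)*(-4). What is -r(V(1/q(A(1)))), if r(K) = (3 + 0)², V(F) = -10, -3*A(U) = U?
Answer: -9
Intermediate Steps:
A(U) = -U/3
q(c) = -8*c (q(c) = (2*c)*(-4) = -8*c)
r(K) = 9 (r(K) = 3² = 9)
-r(V(1/q(A(1)))) = -1*9 = -9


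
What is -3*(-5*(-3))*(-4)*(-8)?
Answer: -1440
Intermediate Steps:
-3*(-5*(-3))*(-4)*(-8) = -45*(-4)*(-8) = -3*(-60)*(-8) = 180*(-8) = -1440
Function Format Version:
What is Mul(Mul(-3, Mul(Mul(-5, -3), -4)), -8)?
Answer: -1440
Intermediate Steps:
Mul(Mul(-3, Mul(Mul(-5, -3), -4)), -8) = Mul(Mul(-3, Mul(15, -4)), -8) = Mul(Mul(-3, -60), -8) = Mul(180, -8) = -1440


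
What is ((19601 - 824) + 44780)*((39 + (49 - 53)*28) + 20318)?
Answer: 1286711465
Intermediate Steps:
((19601 - 824) + 44780)*((39 + (49 - 53)*28) + 20318) = (18777 + 44780)*((39 - 4*28) + 20318) = 63557*((39 - 112) + 20318) = 63557*(-73 + 20318) = 63557*20245 = 1286711465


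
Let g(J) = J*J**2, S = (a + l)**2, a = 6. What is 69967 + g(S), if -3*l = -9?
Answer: 601408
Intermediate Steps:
l = 3 (l = -1/3*(-9) = 3)
S = 81 (S = (6 + 3)**2 = 9**2 = 81)
g(J) = J**3
69967 + g(S) = 69967 + 81**3 = 69967 + 531441 = 601408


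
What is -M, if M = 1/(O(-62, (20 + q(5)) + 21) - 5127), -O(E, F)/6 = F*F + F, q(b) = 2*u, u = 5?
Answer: 1/21039 ≈ 4.7531e-5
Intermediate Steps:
q(b) = 10 (q(b) = 2*5 = 10)
O(E, F) = -6*F - 6*F² (O(E, F) = -6*(F*F + F) = -6*(F² + F) = -6*(F + F²) = -6*F - 6*F²)
M = -1/21039 (M = 1/(-6*((20 + 10) + 21)*(1 + ((20 + 10) + 21)) - 5127) = 1/(-6*(30 + 21)*(1 + (30 + 21)) - 5127) = 1/(-6*51*(1 + 51) - 5127) = 1/(-6*51*52 - 5127) = 1/(-15912 - 5127) = 1/(-21039) = -1/21039 ≈ -4.7531e-5)
-M = -1*(-1/21039) = 1/21039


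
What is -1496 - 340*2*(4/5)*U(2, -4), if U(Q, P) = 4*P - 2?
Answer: 8296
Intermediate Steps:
U(Q, P) = -2 + 4*P
-1496 - 340*2*(4/5)*U(2, -4) = -1496 - 340*2*(4/5)*(-2 + 4*(-4)) = -1496 - 340*2*(4*(⅕))*(-2 - 16) = -1496 - 340*2*(⅘)*(-18) = -1496 - 544*(-18) = -1496 - 340*(-144/5) = -1496 + 9792 = 8296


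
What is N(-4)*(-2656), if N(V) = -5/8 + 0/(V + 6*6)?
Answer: 1660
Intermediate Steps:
N(V) = -5/8 (N(V) = -5*1/8 + 0/(V + 36) = -5/8 + 0/(36 + V) = -5/8 + 0 = -5/8)
N(-4)*(-2656) = -5/8*(-2656) = 1660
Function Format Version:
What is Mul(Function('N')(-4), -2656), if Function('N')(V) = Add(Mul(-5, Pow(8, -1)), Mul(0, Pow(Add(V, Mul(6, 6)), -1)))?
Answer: 1660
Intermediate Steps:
Function('N')(V) = Rational(-5, 8) (Function('N')(V) = Add(Mul(-5, Rational(1, 8)), Mul(0, Pow(Add(V, 36), -1))) = Add(Rational(-5, 8), Mul(0, Pow(Add(36, V), -1))) = Add(Rational(-5, 8), 0) = Rational(-5, 8))
Mul(Function('N')(-4), -2656) = Mul(Rational(-5, 8), -2656) = 1660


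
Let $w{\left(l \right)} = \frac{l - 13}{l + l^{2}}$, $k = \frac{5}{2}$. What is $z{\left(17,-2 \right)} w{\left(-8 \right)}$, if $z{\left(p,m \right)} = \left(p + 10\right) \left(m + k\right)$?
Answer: $- \frac{81}{16} \approx -5.0625$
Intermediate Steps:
$k = \frac{5}{2}$ ($k = 5 \cdot \frac{1}{2} = \frac{5}{2} \approx 2.5$)
$z{\left(p,m \right)} = \left(10 + p\right) \left(\frac{5}{2} + m\right)$ ($z{\left(p,m \right)} = \left(p + 10\right) \left(m + \frac{5}{2}\right) = \left(10 + p\right) \left(\frac{5}{2} + m\right)$)
$w{\left(l \right)} = \frac{-13 + l}{l + l^{2}}$
$z{\left(17,-2 \right)} w{\left(-8 \right)} = \left(25 + 10 \left(-2\right) + \frac{5}{2} \cdot 17 - 34\right) \frac{-13 - 8}{\left(-8\right) \left(1 - 8\right)} = \left(25 - 20 + \frac{85}{2} - 34\right) \left(\left(- \frac{1}{8}\right) \frac{1}{-7} \left(-21\right)\right) = \frac{27 \left(\left(- \frac{1}{8}\right) \left(- \frac{1}{7}\right) \left(-21\right)\right)}{2} = \frac{27}{2} \left(- \frac{3}{8}\right) = - \frac{81}{16}$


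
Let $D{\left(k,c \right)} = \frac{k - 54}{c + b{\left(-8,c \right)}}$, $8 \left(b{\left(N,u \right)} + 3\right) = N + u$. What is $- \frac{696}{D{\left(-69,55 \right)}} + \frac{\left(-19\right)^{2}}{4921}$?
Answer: $\frac{3478372}{10619} \approx 327.56$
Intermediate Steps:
$b{\left(N,u \right)} = -3 + \frac{N}{8} + \frac{u}{8}$ ($b{\left(N,u \right)} = -3 + \frac{N + u}{8} = -3 + \left(\frac{N}{8} + \frac{u}{8}\right) = -3 + \frac{N}{8} + \frac{u}{8}$)
$D{\left(k,c \right)} = \frac{-54 + k}{-4 + \frac{9 c}{8}}$ ($D{\left(k,c \right)} = \frac{k - 54}{c + \left(-3 + \frac{1}{8} \left(-8\right) + \frac{c}{8}\right)} = \frac{-54 + k}{c - \left(4 - \frac{c}{8}\right)} = \frac{-54 + k}{c + \left(-4 + \frac{c}{8}\right)} = \frac{-54 + k}{-4 + \frac{9 c}{8}}$)
$- \frac{696}{D{\left(-69,55 \right)}} + \frac{\left(-19\right)^{2}}{4921} = - \frac{696}{8 \frac{1}{-32 + 9 \cdot 55} \left(-54 - 69\right)} + \frac{\left(-19\right)^{2}}{4921} = - \frac{696}{8 \frac{1}{-32 + 495} \left(-123\right)} + 361 \cdot \frac{1}{4921} = - \frac{696}{8 \cdot \frac{1}{463} \left(-123\right)} + \frac{19}{259} = - \frac{696}{- \frac{984}{463}} + \frac{19}{259} = \left(-696\right) \left(- \frac{463}{984}\right) + \frac{19}{259} = \frac{13427}{41} + \frac{19}{259} = \frac{3478372}{10619}$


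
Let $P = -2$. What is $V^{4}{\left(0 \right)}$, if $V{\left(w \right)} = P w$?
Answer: $0$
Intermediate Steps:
$V{\left(w \right)} = - 2 w$
$V^{4}{\left(0 \right)} = \left(\left(-2\right) 0\right)^{4} = 0^{4} = 0$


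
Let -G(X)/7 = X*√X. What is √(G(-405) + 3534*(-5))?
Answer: √(-17670 + 25515*I*√5) ≈ 145.01 + 196.72*I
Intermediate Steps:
G(X) = -7*X^(3/2) (G(X) = -7*X*√X = -7*X^(3/2))
√(G(-405) + 3534*(-5)) = √(-(-25515)*I*√5 + 3534*(-5)) = √(-(-25515)*I*√5 - 17670) = √(25515*I*√5 - 17670) = √(-17670 + 25515*I*√5)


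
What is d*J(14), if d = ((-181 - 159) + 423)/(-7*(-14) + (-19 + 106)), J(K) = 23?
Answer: 1909/185 ≈ 10.319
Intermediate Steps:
d = 83/185 (d = (-340 + 423)/(98 + 87) = 83/185 ≈ 0.44865)
d*J(14) = (83/185)*23 = 1909/185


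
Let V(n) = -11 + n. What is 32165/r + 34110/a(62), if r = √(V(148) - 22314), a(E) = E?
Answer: 17055/31 - 32165*I*√22177/22177 ≈ 550.16 - 215.99*I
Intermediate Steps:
r = I*√22177 (r = √((-11 + 148) - 22314) = √(137 - 22314) = √(-22177) = I*√22177 ≈ 148.92*I)
32165/r + 34110/a(62) = 32165/((I*√22177)) + 34110/62 = 32165*(-I*√22177/22177) + 34110*(1/62) = -32165*I*√22177/22177 + 17055/31 = 17055/31 - 32165*I*√22177/22177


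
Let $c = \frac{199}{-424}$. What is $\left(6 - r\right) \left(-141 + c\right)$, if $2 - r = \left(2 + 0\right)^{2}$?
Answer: $- \frac{59983}{53} \approx -1131.8$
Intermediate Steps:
$r = -2$ ($r = 2 - \left(2 + 0\right)^{2} = 2 - 2^{2} = 2 - 4 = -2$)
$c = - \frac{199}{424}$ ($c = 199 \left(- \frac{1}{424}\right) = - \frac{199}{424} \approx -0.46934$)
$\left(6 - r\right) \left(-141 + c\right) = \left(6 - -2\right) \left(-141 - \frac{199}{424}\right) = \left(6 + 2\right) \left(- \frac{59983}{424}\right) = 8 \left(- \frac{59983}{424}\right) = - \frac{59983}{53}$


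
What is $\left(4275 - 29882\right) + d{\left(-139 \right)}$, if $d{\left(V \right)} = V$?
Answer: $-25746$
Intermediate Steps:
$\left(4275 - 29882\right) + d{\left(-139 \right)} = \left(4275 - 29882\right) - 139 = -25607 - 139 = -25746$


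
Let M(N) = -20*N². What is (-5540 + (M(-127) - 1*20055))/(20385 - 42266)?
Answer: 348175/21881 ≈ 15.912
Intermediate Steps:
(-5540 + (M(-127) - 1*20055))/(20385 - 42266) = (-5540 + (-20*(-127)² - 1*20055))/(20385 - 42266) = (-5540 + (-20*16129 - 20055))/(-21881) = (-5540 + (-322580 - 20055))*(-1/21881) = (-5540 - 342635)*(-1/21881) = -348175*(-1/21881) = 348175/21881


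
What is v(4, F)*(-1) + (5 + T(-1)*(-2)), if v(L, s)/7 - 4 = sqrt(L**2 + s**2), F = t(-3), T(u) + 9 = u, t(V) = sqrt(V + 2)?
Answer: -3 - 7*sqrt(15) ≈ -30.111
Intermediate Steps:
t(V) = sqrt(2 + V)
T(u) = -9 + u
F = I (F = sqrt(2 - 3) = sqrt(-1) = I ≈ 1.0*I)
v(L, s) = 28 + 7*sqrt(L**2 + s**2)
v(4, F)*(-1) + (5 + T(-1)*(-2)) = (28 + 7*sqrt(4**2 + I**2))*(-1) + (5 + (-9 - 1)*(-2)) = (28 + 7*sqrt(16 - 1))*(-1) + (5 - 10*(-2)) = (28 + 7*sqrt(15))*(-1) + (5 + 20) = (-28 - 7*sqrt(15)) + 25 = -3 - 7*sqrt(15)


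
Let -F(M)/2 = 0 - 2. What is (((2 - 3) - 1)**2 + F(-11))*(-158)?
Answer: -1264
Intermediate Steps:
F(M) = 4 (F(M) = -2*(0 - 2) = -2*(-2) = 4)
(((2 - 3) - 1)**2 + F(-11))*(-158) = (((2 - 3) - 1)**2 + 4)*(-158) = ((-1 - 1)**2 + 4)*(-158) = ((-2)**2 + 4)*(-158) = (4 + 4)*(-158) = 8*(-158) = -1264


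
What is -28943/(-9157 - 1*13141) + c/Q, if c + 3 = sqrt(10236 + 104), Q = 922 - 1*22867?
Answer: 211740343/163109870 - 2*sqrt(2585)/21945 ≈ 1.2935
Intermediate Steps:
Q = -21945 (Q = 922 - 22867 = -21945)
c = -3 + 2*sqrt(2585) (c = -3 + sqrt(10236 + 104) = -3 + sqrt(10340) = -3 + 2*sqrt(2585) ≈ 98.686)
-28943/(-9157 - 1*13141) + c/Q = -28943/(-9157 - 1*13141) + (-3 + 2*sqrt(2585))/(-21945) = -28943/(-9157 - 13141) + (-3 + 2*sqrt(2585))*(-1/21945) = -28943/(-22298) + (1/7315 - 2*sqrt(2585)/21945) = -28943*(-1/22298) + (1/7315 - 2*sqrt(2585)/21945) = 28943/22298 + (1/7315 - 2*sqrt(2585)/21945) = 211740343/163109870 - 2*sqrt(2585)/21945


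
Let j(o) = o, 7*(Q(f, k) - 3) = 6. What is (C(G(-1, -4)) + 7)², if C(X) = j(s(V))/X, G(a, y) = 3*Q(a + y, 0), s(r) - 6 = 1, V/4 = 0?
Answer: 379456/6561 ≈ 57.835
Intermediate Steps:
Q(f, k) = 27/7 (Q(f, k) = 3 + (⅐)*6 = 3 + 6/7 = 27/7)
V = 0 (V = 4*0 = 0)
s(r) = 7 (s(r) = 6 + 1 = 7)
G(a, y) = 81/7 (G(a, y) = 3*(27/7) = 81/7)
C(X) = 7/X
(C(G(-1, -4)) + 7)² = (7/(81/7) + 7)² = (7*(7/81) + 7)² = (49/81 + 7)² = (616/81)² = 379456/6561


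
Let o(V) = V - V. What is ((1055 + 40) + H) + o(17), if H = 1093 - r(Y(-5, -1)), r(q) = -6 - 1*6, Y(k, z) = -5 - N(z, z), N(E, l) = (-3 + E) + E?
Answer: 2200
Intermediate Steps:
N(E, l) = -3 + 2*E
Y(k, z) = -2 - 2*z (Y(k, z) = -5 - (-3 + 2*z) = -5 + (3 - 2*z) = -2 - 2*z)
r(q) = -12 (r(q) = -6 - 6 = -12)
o(V) = 0
H = 1105 (H = 1093 - 1*(-12) = 1093 + 12 = 1105)
((1055 + 40) + H) + o(17) = ((1055 + 40) + 1105) + 0 = (1095 + 1105) + 0 = 2200 + 0 = 2200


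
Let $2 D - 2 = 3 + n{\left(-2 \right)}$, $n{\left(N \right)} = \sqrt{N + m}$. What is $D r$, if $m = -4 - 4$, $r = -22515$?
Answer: $- \frac{112575}{2} - \frac{22515 i \sqrt{10}}{2} \approx -56288.0 - 35599.0 i$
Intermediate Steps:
$m = -8$ ($m = -4 - 4 = -8$)
$n{\left(N \right)} = \sqrt{-8 + N}$ ($n{\left(N \right)} = \sqrt{N - 8} = \sqrt{-8 + N}$)
$D = \frac{5}{2} + \frac{i \sqrt{10}}{2}$ ($D = 1 + \frac{3 + \sqrt{-8 - 2}}{2} = 1 + \frac{3 + \sqrt{-10}}{2} = 1 + \frac{3 + i \sqrt{10}}{2} = 1 + \left(\frac{3}{2} + \frac{i \sqrt{10}}{2}\right) = \frac{5}{2} + \frac{i \sqrt{10}}{2} \approx 2.5 + 1.5811 i$)
$D r = \left(\frac{5}{2} + \frac{i \sqrt{10}}{2}\right) \left(-22515\right) = - \frac{112575}{2} - \frac{22515 i \sqrt{10}}{2}$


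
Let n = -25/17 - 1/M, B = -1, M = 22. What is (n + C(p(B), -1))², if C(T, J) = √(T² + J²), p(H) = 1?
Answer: 601241/139876 - 567*√2/187 ≈ 0.010369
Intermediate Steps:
n = -567/374 (n = -25/17 - 1/22 = -567/374 ≈ -1.5160)
C(T, J) = √(J² + T²)
(n + C(p(B), -1))² = (-567/374 + √((-1)² + 1²))² = (-567/374 + √(1 + 1))² = (-567/374 + √2)²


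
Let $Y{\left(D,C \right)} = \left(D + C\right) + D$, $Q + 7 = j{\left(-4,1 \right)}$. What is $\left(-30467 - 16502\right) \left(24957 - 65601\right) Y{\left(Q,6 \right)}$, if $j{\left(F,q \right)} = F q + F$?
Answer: $-45816192864$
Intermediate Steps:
$j{\left(F,q \right)} = F + F q$
$Q = -15$ ($Q = -7 - 4 \left(1 + 1\right) = -7 - 8 = -15$)
$Y{\left(D,C \right)} = C + 2 D$ ($Y{\left(D,C \right)} = \left(C + D\right) + D = C + 2 D$)
$\left(-30467 - 16502\right) \left(24957 - 65601\right) Y{\left(Q,6 \right)} = \left(-30467 - 16502\right) \left(24957 - 65601\right) \left(6 + 2 \left(-15\right)\right) = \left(-46969\right) \left(-40644\right) \left(6 - 30\right) = 1909008036 \left(-24\right) = -45816192864$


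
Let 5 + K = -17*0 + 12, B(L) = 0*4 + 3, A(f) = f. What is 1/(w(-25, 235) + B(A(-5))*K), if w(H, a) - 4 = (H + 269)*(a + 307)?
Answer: 1/132273 ≈ 7.5601e-6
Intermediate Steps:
w(H, a) = 4 + (269 + H)*(307 + a) (w(H, a) = 4 + (H + 269)*(a + 307) = 4 + (269 + H)*(307 + a))
B(L) = 3 (B(L) = 0 + 3 = 3)
K = 7 (K = -5 + (-17*0 + 12) = -5 + (0 + 12) = -5 + 12 = 7)
1/(w(-25, 235) + B(A(-5))*K) = 1/((82587 + 269*235 + 307*(-25) - 25*235) + 3*7) = 1/((82587 + 63215 - 7675 - 5875) + 21) = 1/(132252 + 21) = 1/132273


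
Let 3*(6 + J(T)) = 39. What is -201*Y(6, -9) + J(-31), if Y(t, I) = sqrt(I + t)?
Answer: 7 - 201*I*sqrt(3) ≈ 7.0 - 348.14*I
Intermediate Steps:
J(T) = 7 (J(T) = -6 + (1/3)*39 = -6 + 13 = 7)
-201*Y(6, -9) + J(-31) = -201*sqrt(-9 + 6) + 7 = -201*I*sqrt(3) + 7 = 7 - 201*I*sqrt(3)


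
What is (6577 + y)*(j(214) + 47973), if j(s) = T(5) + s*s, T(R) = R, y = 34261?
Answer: 3829542612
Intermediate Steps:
j(s) = 5 + s**2 (j(s) = 5 + s*s = 5 + s**2)
(6577 + y)*(j(214) + 47973) = (6577 + 34261)*((5 + 214**2) + 47973) = 40838*((5 + 45796) + 47973) = 40838*(45801 + 47973) = 40838*93774 = 3829542612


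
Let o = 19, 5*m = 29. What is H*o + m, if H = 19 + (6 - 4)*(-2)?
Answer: 1454/5 ≈ 290.80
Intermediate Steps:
m = 29/5 (m = (⅕)*29 = 29/5 ≈ 5.8000)
H = 15 (H = 19 + 2*(-2) = 19 - 4 = 15)
H*o + m = 15*19 + 29/5 = 285 + 29/5 = 1454/5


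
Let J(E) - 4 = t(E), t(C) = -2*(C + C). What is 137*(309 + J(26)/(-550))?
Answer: 465937/11 ≈ 42358.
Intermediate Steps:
t(C) = -4*C
J(E) = 4 - 4*E
137*(309 + J(26)/(-550)) = 137*(309 + (4 - 4*26)/(-550)) = 137*(309 + (4 - 104)*(-1/550)) = 137*(309 - 100*(-1/550)) = 137*(309 + 2/11) = 137*(3401/11) = 465937/11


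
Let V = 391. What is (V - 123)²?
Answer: 71824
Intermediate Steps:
(V - 123)² = (391 - 123)² = 268² = 71824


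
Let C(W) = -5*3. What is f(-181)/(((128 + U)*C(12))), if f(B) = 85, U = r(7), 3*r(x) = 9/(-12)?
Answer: -68/1533 ≈ -0.044357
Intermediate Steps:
C(W) = -15
r(x) = -¼ (r(x) = (9/(-12))/3 = (9*(-1/12))/3 = (⅓)*(-¾) = -¼)
U = -¼ ≈ -0.25000
f(-181)/(((128 + U)*C(12))) = 85/(((128 - ¼)*(-15))) = 85/(((511/4)*(-15))) = 85/(-7665/4) = 85*(-4/7665) = -68/1533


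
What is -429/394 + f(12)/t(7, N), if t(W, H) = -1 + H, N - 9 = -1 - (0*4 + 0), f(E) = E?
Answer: 1725/2758 ≈ 0.62545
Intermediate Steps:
N = 8 (N = 9 + (-1 - (0*4 + 0)) = 9 + (-1 - (0 + 0)) = 9 + (-1 - 1*0) = 9 + (-1 + 0) = 9 - 1 = 8)
-429/394 + f(12)/t(7, N) = -429/394 + 12/(-1 + 8) = -429*1/394 + 12/7 = -429/394 + 12*(⅐) = -429/394 + 12/7 = 1725/2758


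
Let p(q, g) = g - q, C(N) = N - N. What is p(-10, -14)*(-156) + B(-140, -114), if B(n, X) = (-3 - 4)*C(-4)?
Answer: 624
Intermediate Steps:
C(N) = 0
B(n, X) = 0 (B(n, X) = (-3 - 4)*0 = -7*0 = 0)
p(-10, -14)*(-156) + B(-140, -114) = (-14 - 1*(-10))*(-156) + 0 = (-14 + 10)*(-156) + 0 = -4*(-156) + 0 = 624 + 0 = 624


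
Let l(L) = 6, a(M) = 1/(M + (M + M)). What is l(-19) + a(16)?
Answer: 289/48 ≈ 6.0208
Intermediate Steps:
a(M) = 1/(3*M) (a(M) = 1/(M + 2*M) = 1/(3*M))
l(-19) + a(16) = 6 + (⅓)/16 = 6 + (⅓)*(1/16) = 6 + 1/48 = 289/48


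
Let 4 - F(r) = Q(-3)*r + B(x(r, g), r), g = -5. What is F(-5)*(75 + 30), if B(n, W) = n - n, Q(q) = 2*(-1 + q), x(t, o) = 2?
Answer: -3780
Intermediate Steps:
Q(q) = -2 + 2*q
B(n, W) = 0
F(r) = 4 + 8*r (F(r) = 4 - ((-2 + 2*(-3))*r + 0) = 4 - ((-2 - 6)*r + 0) = 4 - (-8*r + 0) = 4 - (-8)*r = 4 + 8*r)
F(-5)*(75 + 30) = (4 + 8*(-5))*(75 + 30) = (4 - 40)*105 = -36*105 = -3780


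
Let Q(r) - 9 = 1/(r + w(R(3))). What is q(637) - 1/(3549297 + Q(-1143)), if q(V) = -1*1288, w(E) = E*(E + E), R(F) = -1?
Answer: -5216088491901/4049758145 ≈ -1288.0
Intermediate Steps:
w(E) = 2*E**2 (w(E) = E*(2*E) = 2*E**2)
Q(r) = 9 + 1/(2 + r) (Q(r) = 9 + 1/(r + 2*(-1)**2) = 9 + 1/(r + 2*1) = 9 + 1/(r + 2) = 9 + 1/(2 + r))
q(V) = -1288
q(637) - 1/(3549297 + Q(-1143)) = -1288 - 1/(3549297 + (19 + 9*(-1143))/(2 - 1143)) = -1288 - 1/(3549297 + (19 - 10287)/(-1141)) = -1288 - 1/(3549297 - 1/1141*(-10268)) = -1288 - 1/(3549297 + 10268/1141) = -1288 - 1/4049758145/1141 = -1288 - 1*1141/4049758145 = -1288 - 1141/4049758145 = -5216088491901/4049758145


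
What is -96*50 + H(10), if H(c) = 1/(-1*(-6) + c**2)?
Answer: -508799/106 ≈ -4800.0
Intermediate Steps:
H(c) = 1/(6 + c**2)
-96*50 + H(10) = -96*50 + 1/(6 + 10**2) = -4800 + 1/(6 + 100) = -4800 + 1/106 = -508799/106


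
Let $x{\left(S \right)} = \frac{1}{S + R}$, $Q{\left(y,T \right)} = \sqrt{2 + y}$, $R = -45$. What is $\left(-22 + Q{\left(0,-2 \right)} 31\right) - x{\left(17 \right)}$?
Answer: $- \frac{615}{28} + 31 \sqrt{2} \approx 21.876$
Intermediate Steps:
$x{\left(S \right)} = \frac{1}{-45 + S}$ ($x{\left(S \right)} = \frac{1}{S - 45} = \frac{1}{-45 + S}$)
$\left(-22 + Q{\left(0,-2 \right)} 31\right) - x{\left(17 \right)} = \left(-22 + \sqrt{2 + 0} \cdot 31\right) - \frac{1}{-45 + 17} = \left(-22 + \sqrt{2} \cdot 31\right) - \frac{1}{-28} = \left(-22 + 31 \sqrt{2}\right) - - \frac{1}{28} = \left(-22 + 31 \sqrt{2}\right) + \frac{1}{28} = - \frac{615}{28} + 31 \sqrt{2}$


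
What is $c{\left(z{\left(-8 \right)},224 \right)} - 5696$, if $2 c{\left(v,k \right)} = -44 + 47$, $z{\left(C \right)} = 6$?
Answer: $- \frac{11389}{2} \approx -5694.5$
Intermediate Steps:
$c{\left(v,k \right)} = \frac{3}{2}$ ($c{\left(v,k \right)} = \frac{-44 + 47}{2} = \frac{1}{2} \cdot 3 = \frac{3}{2}$)
$c{\left(z{\left(-8 \right)},224 \right)} - 5696 = \frac{3}{2} - 5696 = - \frac{11389}{2}$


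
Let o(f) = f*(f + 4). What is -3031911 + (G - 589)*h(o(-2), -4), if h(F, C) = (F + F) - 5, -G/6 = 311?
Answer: -2999996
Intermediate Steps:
G = -1866 (G = -6*311 = -1866)
o(f) = f*(4 + f)
h(F, C) = -5 + 2*F (h(F, C) = 2*F - 5 = -5 + 2*F)
-3031911 + (G - 589)*h(o(-2), -4) = -3031911 + (-1866 - 589)*(-5 + 2*(-2*(4 - 2))) = -3031911 - 2455*(-5 + 2*(-2*2)) = -3031911 - 2455*(-5 + 2*(-4)) = -3031911 - 2455*(-5 - 8) = -3031911 - 2455*(-13) = -3031911 + 31915 = -2999996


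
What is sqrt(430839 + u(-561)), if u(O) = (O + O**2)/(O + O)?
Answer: sqrt(430559) ≈ 656.17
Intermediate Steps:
u(O) = (O + O**2)/(2*O) (u(O) = (O + O**2)/((2*O)) = (O + O**2)*(1/(2*O)) = (O + O**2)/(2*O))
sqrt(430839 + u(-561)) = sqrt(430839 + (1/2 + (1/2)*(-561))) = sqrt(430839 + (1/2 - 561/2)) = sqrt(430839 - 280) = sqrt(430559)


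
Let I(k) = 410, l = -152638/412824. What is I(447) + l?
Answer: 506303/1236 ≈ 409.63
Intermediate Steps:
l = -457/1236 (l = -152638*1/412824 = -457/1236 ≈ -0.36974)
I(447) + l = 410 - 457/1236 = 506303/1236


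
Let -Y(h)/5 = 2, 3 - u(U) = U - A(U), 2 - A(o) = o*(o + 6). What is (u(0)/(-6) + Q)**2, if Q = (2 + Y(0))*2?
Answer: 10201/36 ≈ 283.36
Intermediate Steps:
A(o) = 2 - o*(6 + o) (A(o) = 2 - o*(o + 6) = 2 - o*(6 + o))
u(U) = 5 - U**2 - 7*U (u(U) = 3 - (U - (2 - U**2 - 6*U)) = 3 - (U + (-2 + U**2 + 6*U)) = 3 - (-2 + U**2 + 7*U) = 3 + (2 - U**2 - 7*U) = 5 - U**2 - 7*U)
Y(h) = -10 (Y(h) = -5*2 = -10)
Q = -16 (Q = (2 - 10)*2 = -8*2 = -16)
(u(0)/(-6) + Q)**2 = ((5 - 1*0**2 - 7*0)/(-6) - 16)**2 = ((5 - 1*0 + 0)*(-1/6) - 16)**2 = ((5 + 0 + 0)*(-1/6) - 16)**2 = (5*(-1/6) - 16)**2 = (-5/6 - 16)**2 = (-101/6)**2 = 10201/36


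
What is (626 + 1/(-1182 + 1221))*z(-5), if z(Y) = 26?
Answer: 48830/3 ≈ 16277.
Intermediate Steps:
(626 + 1/(-1182 + 1221))*z(-5) = (626 + 1/(-1182 + 1221))*26 = (626 + 1/39)*26 = (24415/39)*26 = 48830/3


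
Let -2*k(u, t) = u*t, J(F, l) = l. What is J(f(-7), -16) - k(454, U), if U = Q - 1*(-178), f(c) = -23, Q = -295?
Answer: -26575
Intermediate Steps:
U = -117 (U = -295 - 1*(-178) = -295 + 178 = -117)
k(u, t) = -t*u/2 (k(u, t) = -u*t/2 = -t*u/2)
J(f(-7), -16) - k(454, U) = -16 - (-1)*(-117)*454/2 = -16 - 1*26559 = -16 - 26559 = -26575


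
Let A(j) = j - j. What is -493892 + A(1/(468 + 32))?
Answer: -493892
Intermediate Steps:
A(j) = 0
-493892 + A(1/(468 + 32)) = -493892 + 0 = -493892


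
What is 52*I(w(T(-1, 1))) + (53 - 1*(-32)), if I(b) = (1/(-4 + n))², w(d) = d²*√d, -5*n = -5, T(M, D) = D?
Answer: 817/9 ≈ 90.778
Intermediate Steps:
n = 1 (n = -⅕*(-5) = 1)
w(d) = d^(5/2)
I(b) = ⅑ (I(b) = (1/(-4 + 1))² = (1/(-3))² = (-⅓)² = ⅑)
52*I(w(T(-1, 1))) + (53 - 1*(-32)) = 52*(⅑) + (53 - 1*(-32)) = 52/9 + (53 + 32) = 52/9 + 85 = 817/9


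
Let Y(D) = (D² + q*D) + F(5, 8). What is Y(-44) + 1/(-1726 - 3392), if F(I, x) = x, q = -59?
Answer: 23235719/5118 ≈ 4540.0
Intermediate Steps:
Y(D) = 8 + D² - 59*D (Y(D) = (D² - 59*D) + 8 = 8 + D² - 59*D)
Y(-44) + 1/(-1726 - 3392) = (8 + (-44)² - 59*(-44)) + 1/(-1726 - 3392) = (8 + 1936 + 2596) + 1/(-5118) = 4540 - 1/5118 = 23235719/5118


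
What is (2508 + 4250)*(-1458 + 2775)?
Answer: 8900286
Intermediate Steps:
(2508 + 4250)*(-1458 + 2775) = 6758*1317 = 8900286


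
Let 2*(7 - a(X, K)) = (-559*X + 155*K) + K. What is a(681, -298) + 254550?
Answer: 936281/2 ≈ 4.6814e+5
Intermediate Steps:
a(X, K) = 7 - 78*K + 559*X/2 (a(X, K) = 7 - ((-559*X + 155*K) + K)/2 = 7 - (-559*X + 156*K)/2 = 7 + (-78*K + 559*X/2) = 7 - 78*K + 559*X/2)
a(681, -298) + 254550 = (7 - 78*(-298) + (559/2)*681) + 254550 = (7 + 23244 + 380679/2) + 254550 = 427181/2 + 254550 = 936281/2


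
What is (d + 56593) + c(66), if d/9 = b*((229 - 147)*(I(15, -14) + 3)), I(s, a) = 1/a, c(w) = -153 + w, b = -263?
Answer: -3583385/7 ≈ -5.1191e+5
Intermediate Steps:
d = -3978927/7 (d = 9*(-263*(229 - 147)*(1/(-14) + 3)) = 9*(-21566*(-1/14 + 3)) = 9*(-21566*41/14) = 9*(-263*1681/7) = 9*(-442103/7) = -3978927/7 ≈ -5.6842e+5)
(d + 56593) + c(66) = (-3978927/7 + 56593) + (-153 + 66) = -3582776/7 - 87 = -3583385/7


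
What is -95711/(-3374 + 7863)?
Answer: -95711/4489 ≈ -21.321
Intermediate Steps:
-95711/(-3374 + 7863) = -95711/4489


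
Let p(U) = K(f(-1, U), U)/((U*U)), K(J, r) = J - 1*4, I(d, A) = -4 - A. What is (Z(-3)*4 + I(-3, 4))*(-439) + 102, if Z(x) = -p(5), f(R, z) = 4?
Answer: 3614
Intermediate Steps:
K(J, r) = -4 + J (K(J, r) = J - 4 = -4 + J)
p(U) = 0 (p(U) = (-4 + 4)/((U*U)) = 0/(U²) = 0/U² = 0)
Z(x) = 0 (Z(x) = -1*0 = 0)
(Z(-3)*4 + I(-3, 4))*(-439) + 102 = (0*4 + (-4 - 1*4))*(-439) + 102 = (0 + (-4 - 4))*(-439) + 102 = (0 - 8)*(-439) + 102 = -8*(-439) + 102 = 3512 + 102 = 3614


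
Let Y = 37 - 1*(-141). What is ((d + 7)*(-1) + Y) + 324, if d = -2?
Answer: 497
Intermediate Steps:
Y = 178 (Y = 37 + 141 = 178)
((d + 7)*(-1) + Y) + 324 = ((-2 + 7)*(-1) + 178) + 324 = (5*(-1) + 178) + 324 = (-5 + 178) + 324 = 173 + 324 = 497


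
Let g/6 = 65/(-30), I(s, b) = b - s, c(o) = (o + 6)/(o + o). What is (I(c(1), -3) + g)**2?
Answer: 1521/4 ≈ 380.25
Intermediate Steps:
c(o) = (6 + o)/(2*o) (c(o) = (6 + o)/((2*o)) = (6 + o)*(1/(2*o)) = (6 + o)/(2*o))
g = -13 (g = 6*(65/(-30)) = 6*(65*(-1/30)) = 6*(-13/6) = -13)
(I(c(1), -3) + g)**2 = ((-3 - (6 + 1)/(2*1)) - 13)**2 = ((-3 - 7/2) - 13)**2 = (-13/2 - 13)**2 = (-39/2)**2 = 1521/4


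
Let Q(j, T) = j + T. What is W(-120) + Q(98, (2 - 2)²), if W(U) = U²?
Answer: 14498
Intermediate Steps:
Q(j, T) = T + j
W(-120) + Q(98, (2 - 2)²) = (-120)² + ((2 - 2)² + 98) = 14400 + (0² + 98) = 14400 + (0 + 98) = 14400 + 98 = 14498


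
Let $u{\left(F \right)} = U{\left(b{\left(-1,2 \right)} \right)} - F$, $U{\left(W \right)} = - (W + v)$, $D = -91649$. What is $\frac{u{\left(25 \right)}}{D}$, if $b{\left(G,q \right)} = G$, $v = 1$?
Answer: $\frac{25}{91649} \approx 0.00027278$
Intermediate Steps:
$U{\left(W \right)} = -1 - W$ ($U{\left(W \right)} = - (W + 1) = - (1 + W) = -1 - W$)
$u{\left(F \right)} = - F$ ($u{\left(F \right)} = \left(-1 - -1\right) - F = \left(-1 + 1\right) - F = 0 - F = - F$)
$\frac{u{\left(25 \right)}}{D} = \frac{\left(-1\right) 25}{-91649} = \left(-25\right) \left(- \frac{1}{91649}\right) = \frac{25}{91649}$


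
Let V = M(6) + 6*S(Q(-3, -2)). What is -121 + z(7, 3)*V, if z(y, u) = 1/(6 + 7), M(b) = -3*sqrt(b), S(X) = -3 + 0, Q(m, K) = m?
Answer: -1591/13 - 3*sqrt(6)/13 ≈ -122.95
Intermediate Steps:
S(X) = -3
V = -18 - 3*sqrt(6) (V = -3*sqrt(6) + 6*(-3) = -3*sqrt(6) - 18 = -18 - 3*sqrt(6) ≈ -25.348)
z(y, u) = 1/13
-121 + z(7, 3)*V = -121 + (-18 - 3*sqrt(6))/13 = -121 + (-18/13 - 3*sqrt(6)/13) = -1591/13 - 3*sqrt(6)/13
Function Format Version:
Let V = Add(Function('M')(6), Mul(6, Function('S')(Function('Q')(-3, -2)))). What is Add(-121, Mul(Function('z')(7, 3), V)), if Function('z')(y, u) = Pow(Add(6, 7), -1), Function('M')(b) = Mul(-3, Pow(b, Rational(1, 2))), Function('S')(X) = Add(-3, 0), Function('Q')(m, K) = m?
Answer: Add(Rational(-1591, 13), Mul(Rational(-3, 13), Pow(6, Rational(1, 2)))) ≈ -122.95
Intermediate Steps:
Function('S')(X) = -3
V = Add(-18, Mul(-3, Pow(6, Rational(1, 2)))) (V = Add(Mul(-3, Pow(6, Rational(1, 2))), Mul(6, -3)) = Add(Mul(-3, Pow(6, Rational(1, 2))), -18) = Add(-18, Mul(-3, Pow(6, Rational(1, 2)))) ≈ -25.348)
Function('z')(y, u) = Rational(1, 13) (Function('z')(y, u) = Pow(13, -1) = Rational(1, 13))
Add(-121, Mul(Function('z')(7, 3), V)) = Add(-121, Mul(Rational(1, 13), Add(-18, Mul(-3, Pow(6, Rational(1, 2)))))) = Add(-121, Add(Rational(-18, 13), Mul(Rational(-3, 13), Pow(6, Rational(1, 2))))) = Add(Rational(-1591, 13), Mul(Rational(-3, 13), Pow(6, Rational(1, 2))))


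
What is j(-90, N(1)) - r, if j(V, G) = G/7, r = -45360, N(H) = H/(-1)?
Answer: 317519/7 ≈ 45360.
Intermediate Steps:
N(H) = -H (N(H) = H*(-1) = -H)
j(V, G) = G/7 (j(V, G) = G*(1/7) = G/7)
j(-90, N(1)) - r = (-1*1)/7 - 1*(-45360) = (1/7)*(-1) + 45360 = -1/7 + 45360 = 317519/7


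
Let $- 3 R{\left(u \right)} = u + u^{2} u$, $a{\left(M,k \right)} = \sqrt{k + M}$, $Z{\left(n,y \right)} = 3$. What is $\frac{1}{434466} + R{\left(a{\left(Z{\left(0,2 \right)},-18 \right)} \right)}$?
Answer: $\frac{1}{434466} + \frac{14 i \sqrt{15}}{3} \approx 2.3017 \cdot 10^{-6} + 18.074 i$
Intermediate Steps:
$a{\left(M,k \right)} = \sqrt{M + k}$
$R{\left(u \right)} = - \frac{u}{3} - \frac{u^{3}}{3}$ ($R{\left(u \right)} = - \frac{u + u^{2} u}{3} = - \frac{u + u^{3}}{3} = - \frac{u}{3} - \frac{u^{3}}{3}$)
$\frac{1}{434466} + R{\left(a{\left(Z{\left(0,2 \right)},-18 \right)} \right)} = \frac{1}{434466} - \frac{\sqrt{3 - 18} \left(1 + \left(\sqrt{3 - 18}\right)^{2}\right)}{3} = \frac{1}{434466} - \frac{\sqrt{-15} \left(1 + \left(\sqrt{-15}\right)^{2}\right)}{3} = \frac{1}{434466} - \frac{i \sqrt{15} \left(1 + \left(i \sqrt{15}\right)^{2}\right)}{3} = \frac{1}{434466} - \frac{i \sqrt{15} \left(1 - 15\right)}{3} = \frac{1}{434466} - \frac{1}{3} i \sqrt{15} \left(-14\right) = \frac{1}{434466} + \frac{14 i \sqrt{15}}{3}$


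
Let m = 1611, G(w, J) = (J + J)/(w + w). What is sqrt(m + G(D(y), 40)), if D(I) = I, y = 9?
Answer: sqrt(14539)/3 ≈ 40.193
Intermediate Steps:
G(w, J) = J/w (G(w, J) = (2*J)/((2*w)) = (2*J)*(1/(2*w)) = J/w)
sqrt(m + G(D(y), 40)) = sqrt(1611 + 40/9) = sqrt(14539/9) = sqrt(14539)/3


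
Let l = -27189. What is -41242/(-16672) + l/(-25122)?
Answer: 2341787/658544 ≈ 3.5560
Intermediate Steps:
-41242/(-16672) + l/(-25122) = -41242/(-16672) - 27189/(-25122) = -41242*(-1/16672) - 27189*(-1/25122) = 20621/8336 + 171/158 = 2341787/658544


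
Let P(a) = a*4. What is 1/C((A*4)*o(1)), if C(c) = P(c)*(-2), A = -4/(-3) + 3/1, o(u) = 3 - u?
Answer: -3/832 ≈ -0.0036058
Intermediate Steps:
P(a) = 4*a
A = 13/3 (A = -4*(-1/3) + 3*1 = 4/3 + 3 = 13/3 ≈ 4.3333)
C(c) = -8*c (C(c) = (4*c)*(-2) = -8*c)
1/C((A*4)*o(1)) = 1/(-8*(13/3)*4*(3 - 1*1)) = 1/(-416*(3 - 1)/3) = 1/(-416*2/3) = 1/(-8*104/3) = 1/(-832/3) = -3/832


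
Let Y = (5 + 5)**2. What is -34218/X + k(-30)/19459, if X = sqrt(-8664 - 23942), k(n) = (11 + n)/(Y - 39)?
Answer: -19/1186999 + 17109*I*sqrt(32606)/16303 ≈ -1.6007e-5 + 189.5*I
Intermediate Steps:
Y = 100 (Y = 10**2 = 100)
k(n) = 11/61 + n/61 (k(n) = (11 + n)/(100 - 39) = (11 + n)/61 = (11 + n)*(1/61) = 11/61 + n/61)
X = I*sqrt(32606) (X = sqrt(-32606) = I*sqrt(32606) ≈ 180.57*I)
-34218/X + k(-30)/19459 = -34218*(-I*sqrt(32606)/32606) + (11/61 + (1/61)*(-30))/19459 = -(-17109)*I*sqrt(32606)/16303 + (11/61 - 30/61)*(1/19459) = 17109*I*sqrt(32606)/16303 - 19/61*1/19459 = 17109*I*sqrt(32606)/16303 - 19/1186999 = -19/1186999 + 17109*I*sqrt(32606)/16303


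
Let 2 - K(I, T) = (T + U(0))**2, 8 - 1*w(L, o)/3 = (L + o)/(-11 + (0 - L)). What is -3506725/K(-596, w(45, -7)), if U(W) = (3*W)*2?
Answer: 2749272400/529873 ≈ 5188.5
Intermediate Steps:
w(L, o) = 24 - 3*(L + o)/(-11 - L) (w(L, o) = 24 - 3*(L + o)/(-11 + (0 - L)) = 24 - 3*(L + o)/(-11 - L))
U(W) = 6*W
K(I, T) = 2 - T**2 (K(I, T) = 2 - (T + 6*0)**2 = 2 - (T + 0)**2 = 2 - T**2)
-3506725/K(-596, w(45, -7)) = -3506725/(2 - (3*(88 - 7 + 9*45)/(11 + 45))**2) = -3506725/(2 - (3*(88 - 7 + 405)/56)**2) = -3506725/(2 - (3*(1/56)*486)**2) = -3506725/(2 - (729/28)**2) = -3506725/(2 - 1*531441/784) = -3506725/(2 - 531441/784) = -3506725/(-529873/784) = -3506725*(-784/529873) = 2749272400/529873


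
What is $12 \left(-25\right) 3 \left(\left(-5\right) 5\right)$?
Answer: $22500$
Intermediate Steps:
$12 \left(-25\right) 3 \left(\left(-5\right) 5\right) = - 300 \cdot 3 \left(-25\right) = \left(-300\right) \left(-75\right) = 22500$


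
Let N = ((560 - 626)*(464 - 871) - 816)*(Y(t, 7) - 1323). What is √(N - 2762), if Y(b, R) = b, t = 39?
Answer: I*√33445826 ≈ 5783.2*I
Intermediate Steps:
N = -33443064 (N = ((560 - 626)*(464 - 871) - 816)*(39 - 1323) = (-66*(-407) - 816)*(-1284) = (26862 - 816)*(-1284) = 26046*(-1284) = -33443064)
√(N - 2762) = √(-33443064 - 2762) = √(-33445826) = I*√33445826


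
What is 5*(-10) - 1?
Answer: -51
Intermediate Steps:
5*(-10) - 1 = -50 - 1 = -51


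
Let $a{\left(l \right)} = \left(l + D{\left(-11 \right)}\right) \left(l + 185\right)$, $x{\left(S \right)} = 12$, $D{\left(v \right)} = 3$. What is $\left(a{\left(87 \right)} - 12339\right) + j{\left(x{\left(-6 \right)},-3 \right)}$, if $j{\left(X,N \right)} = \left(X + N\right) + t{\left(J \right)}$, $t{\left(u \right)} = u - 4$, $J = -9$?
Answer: $12137$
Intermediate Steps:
$t{\left(u \right)} = -4 + u$ ($t{\left(u \right)} = u - 4 = -4 + u$)
$a{\left(l \right)} = \left(3 + l\right) \left(185 + l\right)$ ($a{\left(l \right)} = \left(l + 3\right) \left(l + 185\right) = \left(3 + l\right) \left(185 + l\right)$)
$j{\left(X,N \right)} = -13 + N + X$ ($j{\left(X,N \right)} = \left(X + N\right) - 13 = \left(N + X\right) - 13 = -13 + N + X$)
$\left(a{\left(87 \right)} - 12339\right) + j{\left(x{\left(-6 \right)},-3 \right)} = \left(\left(555 + 87^{2} + 188 \cdot 87\right) - 12339\right) - 4 = \left(\left(555 + 7569 + 16356\right) - 12339\right) - 4 = \left(24480 - 12339\right) - 4 = 12141 - 4 = 12137$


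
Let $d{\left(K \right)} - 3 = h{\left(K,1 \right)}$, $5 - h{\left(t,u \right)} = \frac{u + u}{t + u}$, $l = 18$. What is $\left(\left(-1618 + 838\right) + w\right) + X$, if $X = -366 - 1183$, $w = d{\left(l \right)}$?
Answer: $- \frac{44101}{19} \approx -2321.1$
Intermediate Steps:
$h{\left(t,u \right)} = 5 - \frac{2 u}{t + u}$ ($h{\left(t,u \right)} = 5 - \frac{u + u}{t + u} = 5 - \frac{2 u}{t + u}$)
$d{\left(K \right)} = 3 + \frac{3 + 5 K}{1 + K}$ ($d{\left(K \right)} = 3 + \frac{3 \cdot 1 + 5 K}{K + 1} = 3 + \frac{3 + 5 K}{1 + K}$)
$w = \frac{150}{19}$ ($w = \frac{2 \left(3 + 4 \cdot 18\right)}{1 + 18} = \frac{2 \left(3 + 72\right)}{19} = 2 \cdot \frac{1}{19} \cdot 75 = \frac{150}{19} \approx 7.8947$)
$X = -1549$
$\left(\left(-1618 + 838\right) + w\right) + X = \left(\left(-1618 + 838\right) + \frac{150}{19}\right) - 1549 = \left(-780 + \frac{150}{19}\right) - 1549 = - \frac{14670}{19} - 1549 = - \frac{44101}{19}$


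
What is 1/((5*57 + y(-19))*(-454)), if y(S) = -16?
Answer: -1/122126 ≈ -8.1883e-6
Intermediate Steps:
1/((5*57 + y(-19))*(-454)) = 1/((5*57 - 16)*(-454)) = 1/((285 - 16)*(-454)) = 1/(269*(-454)) = 1/(-122126) = -1/122126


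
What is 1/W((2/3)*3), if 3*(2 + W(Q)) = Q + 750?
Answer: 3/746 ≈ 0.0040215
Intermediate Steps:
W(Q) = 248 + Q/3 (W(Q) = -2 + (Q + 750)/3 = -2 + (750 + Q)/3 = -2 + (250 + Q/3) = 248 + Q/3)
1/W((2/3)*3) = 1/(248 + ((2/3)*3)/3) = 1/(248 + ((2*(⅓))*3)/3) = 1/(248 + ((⅔)*3)/3) = 1/(248 + (⅓)*2) = 1/(248 + ⅔) = 1/(746/3) = 3/746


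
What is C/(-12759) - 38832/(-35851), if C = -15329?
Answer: 1045017467/457422909 ≈ 2.2846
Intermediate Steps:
C/(-12759) - 38832/(-35851) = -15329/(-12759) - 38832/(-35851) = -15329*(-1/12759) - 38832*(-1/35851) = 15329/12759 + 38832/35851 = 1045017467/457422909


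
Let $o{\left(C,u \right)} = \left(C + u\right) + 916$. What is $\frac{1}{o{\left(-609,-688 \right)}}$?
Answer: $- \frac{1}{381} \approx -0.0026247$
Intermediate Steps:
$o{\left(C,u \right)} = 916 + C + u$
$\frac{1}{o{\left(-609,-688 \right)}} = \frac{1}{916 - 609 - 688} = \frac{1}{-381} = - \frac{1}{381}$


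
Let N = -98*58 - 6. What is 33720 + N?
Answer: 28030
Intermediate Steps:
N = -5690 (N = -5684 - 6 = -5690)
33720 + N = 33720 - 5690 = 28030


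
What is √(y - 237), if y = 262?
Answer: 5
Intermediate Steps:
√(y - 237) = √(262 - 237) = √25 = 5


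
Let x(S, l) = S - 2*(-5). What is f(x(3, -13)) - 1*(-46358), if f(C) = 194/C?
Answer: 602848/13 ≈ 46373.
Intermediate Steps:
x(S, l) = 10 + S (x(S, l) = S + 10 = 10 + S)
f(x(3, -13)) - 1*(-46358) = 194/(10 + 3) - 1*(-46358) = 194/13 + 46358 = 602848/13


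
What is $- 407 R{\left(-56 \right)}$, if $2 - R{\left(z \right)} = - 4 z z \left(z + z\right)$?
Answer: $571804882$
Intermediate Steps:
$R{\left(z \right)} = 2 + 8 z^{3}$ ($R{\left(z \right)} = 2 - - 4 z z \left(z + z\right) = 2 - - 4 z^{2} \cdot 2 z = 2 - - 8 z^{3} = 2 + 8 z^{3}$)
$- 407 R{\left(-56 \right)} = - 407 \left(2 + 8 \left(-56\right)^{3}\right) = - 407 \left(2 + 8 \left(-175616\right)\right) = - 407 \left(2 - 1404928\right) = \left(-407\right) \left(-1404926\right) = 571804882$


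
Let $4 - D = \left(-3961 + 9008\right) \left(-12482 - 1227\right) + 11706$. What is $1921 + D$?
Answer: $69179542$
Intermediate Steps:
$D = 69177621$ ($D = 4 - \left(\left(-3961 + 9008\right) \left(-12482 - 1227\right) + 11706\right) = 4 - \left(5047 \left(-13709\right) + 11706\right) = 4 - \left(-69189323 + 11706\right) = 4 - -69177617 = 4 + 69177617 = 69177621$)
$1921 + D = 1921 + 69177621 = 69179542$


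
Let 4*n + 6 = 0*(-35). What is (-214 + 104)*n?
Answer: 165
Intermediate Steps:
n = -3/2 (n = -3/2 + (0*(-35))/4 = -3/2 + (1/4)*0 = -3/2 + 0 = -3/2 ≈ -1.5000)
(-214 + 104)*n = (-214 + 104)*(-3/2) = -110*(-3/2) = 165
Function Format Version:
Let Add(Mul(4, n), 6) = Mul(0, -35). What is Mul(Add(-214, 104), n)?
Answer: 165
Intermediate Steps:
n = Rational(-3, 2) (n = Add(Rational(-3, 2), Mul(Rational(1, 4), Mul(0, -35))) = Add(Rational(-3, 2), Mul(Rational(1, 4), 0)) = Add(Rational(-3, 2), 0) = Rational(-3, 2) ≈ -1.5000)
Mul(Add(-214, 104), n) = Mul(Add(-214, 104), Rational(-3, 2)) = Mul(-110, Rational(-3, 2)) = 165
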